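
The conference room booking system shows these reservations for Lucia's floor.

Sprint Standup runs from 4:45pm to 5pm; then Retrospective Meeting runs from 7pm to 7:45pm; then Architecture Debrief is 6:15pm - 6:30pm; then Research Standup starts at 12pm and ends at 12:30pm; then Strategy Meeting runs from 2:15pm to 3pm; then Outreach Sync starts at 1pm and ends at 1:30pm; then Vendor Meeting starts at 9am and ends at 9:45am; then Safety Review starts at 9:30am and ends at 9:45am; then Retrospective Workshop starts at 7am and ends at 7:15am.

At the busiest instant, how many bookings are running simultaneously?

Sweep the timeline, counting +1 at each start and −1 at each end (ends before starts at a tie):
7am start Retrospective Workshop → 1
7:15am end Retrospective Workshop → 0
9am start Vendor Meeting → 1
9:30am start Safety Review → 2
9:45am end Safety Review → 1
9:45am end Vendor Meeting → 0
12pm start Research Standup → 1
12:30pm end Research Standup → 0
1pm start Outreach Sync → 1
1:30pm end Outreach Sync → 0
2:15pm start Strategy Meeting → 1
3pm end Strategy Meeting → 0
4:45pm start Sprint Standup → 1
5pm end Sprint Standup → 0
6:15pm start Architecture Debrief → 1
6:30pm end Architecture Debrief → 0
7pm start Retrospective Meeting → 1
7:45pm end Retrospective Meeting → 0
Peak is 2, at 9:30am (Safety Review, Vendor Meeting).

2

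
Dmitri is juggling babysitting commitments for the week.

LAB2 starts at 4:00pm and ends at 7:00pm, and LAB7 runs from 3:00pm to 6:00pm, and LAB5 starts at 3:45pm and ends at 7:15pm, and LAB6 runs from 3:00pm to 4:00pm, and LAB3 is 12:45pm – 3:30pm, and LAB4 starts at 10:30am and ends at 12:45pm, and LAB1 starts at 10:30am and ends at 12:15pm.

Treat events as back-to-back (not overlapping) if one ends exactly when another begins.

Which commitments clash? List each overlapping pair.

LAB1 & LAB4, LAB2 & LAB5, LAB2 & LAB7, LAB3 & LAB6, LAB3 & LAB7, LAB5 & LAB6, LAB5 & LAB7, LAB6 & LAB7

Sorted by start: LAB1, LAB4, LAB3, LAB6, LAB7, LAB5, LAB2.
LAB4 starts before LAB1 ends → LAB1 and LAB4 overlap.
LAB3 starts after LAB1 ends, so LAB1 has no further overlaps.
LAB3 starts exactly when LAB4 ends (back-to-back, no overlap), so LAB4 has no further overlaps.
LAB6 starts before LAB3 ends → LAB3 and LAB6 overlap.
LAB7 starts before LAB3 ends → LAB3 and LAB7 overlap.
LAB5 starts after LAB3 ends, so LAB3 has no further overlaps.
LAB7 starts before LAB6 ends → LAB6 and LAB7 overlap.
LAB5 starts before LAB6 ends → LAB6 and LAB5 overlap.
LAB2 starts exactly when LAB6 ends (back-to-back, no overlap).
LAB5 starts before LAB7 ends → LAB7 and LAB5 overlap.
LAB2 starts before LAB7 ends → LAB7 and LAB2 overlap.
LAB2 starts before LAB5 ends → LAB5 and LAB2 overlap.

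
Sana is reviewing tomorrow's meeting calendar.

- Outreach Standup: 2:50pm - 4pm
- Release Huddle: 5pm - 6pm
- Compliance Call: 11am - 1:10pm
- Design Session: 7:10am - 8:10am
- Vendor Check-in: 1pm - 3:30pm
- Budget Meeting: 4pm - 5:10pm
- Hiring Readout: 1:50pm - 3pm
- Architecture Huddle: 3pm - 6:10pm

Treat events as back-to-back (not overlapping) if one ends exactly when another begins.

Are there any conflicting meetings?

Yes

Sorted by start: Design Session, Compliance Call, Vendor Check-in, Hiring Readout, Outreach Standup, Architecture Huddle, Budget Meeting, Release Huddle.
Compliance Call starts after Design Session ends, so nothing later overlaps Design Session either.
Vendor Check-in starts before Compliance Call ends → Compliance Call and Vendor Check-in overlap.
That's a conflict, so the schedule is not conflict-free.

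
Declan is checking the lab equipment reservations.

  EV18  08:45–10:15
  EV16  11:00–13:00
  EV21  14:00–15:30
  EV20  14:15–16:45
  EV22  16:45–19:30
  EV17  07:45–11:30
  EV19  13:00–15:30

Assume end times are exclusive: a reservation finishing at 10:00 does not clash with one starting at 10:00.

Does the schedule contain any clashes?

Sorted by start: EV17, EV18, EV16, EV19, EV21, EV20, EV22.
EV18 starts before EV17 ends → EV17 and EV18 overlap.
That's a conflict, so the schedule is not conflict-free.

Yes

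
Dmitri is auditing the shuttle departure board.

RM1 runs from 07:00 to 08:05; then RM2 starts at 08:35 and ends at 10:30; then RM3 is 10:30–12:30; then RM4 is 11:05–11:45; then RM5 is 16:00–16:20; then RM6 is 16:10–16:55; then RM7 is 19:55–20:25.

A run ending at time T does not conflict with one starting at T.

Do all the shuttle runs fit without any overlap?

Sorted by start: RM1, RM2, RM3, RM4, RM5, RM6, RM7.
RM2 starts after RM1 ends — done with RM1.
RM3 starts exactly when RM2 ends (back-to-back, no overlap) — done with RM2.
RM4 starts before RM3 ends → RM3 and RM4 overlap.
That's a conflict, so the schedule is not conflict-free.

No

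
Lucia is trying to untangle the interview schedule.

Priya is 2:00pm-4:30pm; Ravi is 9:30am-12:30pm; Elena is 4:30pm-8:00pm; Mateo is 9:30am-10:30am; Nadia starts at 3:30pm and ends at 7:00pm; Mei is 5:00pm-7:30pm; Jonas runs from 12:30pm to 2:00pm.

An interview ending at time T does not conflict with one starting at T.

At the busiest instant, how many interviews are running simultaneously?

3

Sort all start/end points and keep a running count:
9:30am start Mateo → 1
9:30am start Ravi → 2
10:30am end Mateo → 1
12:30pm end Ravi → 0
12:30pm start Jonas → 1
2:00pm end Jonas → 0
2:00pm start Priya → 1
3:30pm start Nadia → 2
4:30pm end Priya → 1
4:30pm start Elena → 2
5:00pm start Mei → 3
7:00pm end Nadia → 2
7:30pm end Mei → 1
8:00pm end Elena → 0
Peak is 3, at 5:00pm (Elena, Mei, Nadia).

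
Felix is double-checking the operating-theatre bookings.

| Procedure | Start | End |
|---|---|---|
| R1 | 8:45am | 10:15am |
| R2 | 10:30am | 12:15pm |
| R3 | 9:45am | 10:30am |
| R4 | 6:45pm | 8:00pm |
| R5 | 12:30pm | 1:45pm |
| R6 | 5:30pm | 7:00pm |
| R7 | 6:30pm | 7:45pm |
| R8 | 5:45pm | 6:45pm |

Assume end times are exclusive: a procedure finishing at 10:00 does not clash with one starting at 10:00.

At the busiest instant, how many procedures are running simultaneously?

Sweep the timeline, counting +1 at each start and −1 at each end (ends before starts at a tie):
8:45am start R1 → 1
9:45am start R3 → 2
10:15am end R1 → 1
10:30am end R3 → 0
10:30am start R2 → 1
12:15pm end R2 → 0
12:30pm start R5 → 1
1:45pm end R5 → 0
5:30pm start R6 → 1
5:45pm start R8 → 2
6:30pm start R7 → 3
6:45pm end R8 → 2
6:45pm start R4 → 3
7:00pm end R6 → 2
7:45pm end R7 → 1
8:00pm end R4 → 0
Peak is 3, at 6:30pm (R6, R7, R8).

3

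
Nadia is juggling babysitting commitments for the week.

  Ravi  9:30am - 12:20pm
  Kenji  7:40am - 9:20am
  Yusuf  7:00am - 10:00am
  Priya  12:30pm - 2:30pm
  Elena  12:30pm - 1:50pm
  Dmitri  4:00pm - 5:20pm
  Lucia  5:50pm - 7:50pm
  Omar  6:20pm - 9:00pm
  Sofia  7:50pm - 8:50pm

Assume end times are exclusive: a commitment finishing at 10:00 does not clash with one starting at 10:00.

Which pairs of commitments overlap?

Elena & Priya, Kenji & Yusuf, Lucia & Omar, Omar & Sofia, Ravi & Yusuf

Sorted by start: Yusuf, Kenji, Ravi, Priya, Elena, Dmitri, Lucia, Omar, Sofia.
Kenji starts before Yusuf ends → Yusuf and Kenji overlap.
Ravi starts before Yusuf ends → Yusuf and Ravi overlap.
Priya starts after Yusuf ends, so nothing later overlaps Yusuf either.
Ravi starts after Kenji ends, so nothing later overlaps Kenji either.
Priya starts after Ravi ends, so nothing later overlaps Ravi either.
Elena starts before Priya ends → Priya and Elena overlap.
Dmitri starts after Priya ends, so nothing later overlaps Priya either.
Dmitri starts after Elena ends, so nothing later overlaps Elena either.
Lucia starts after Dmitri ends, so nothing later overlaps Dmitri either.
Omar starts before Lucia ends → Lucia and Omar overlap.
Sofia starts exactly when Lucia ends (back-to-back, no overlap).
Sofia starts before Omar ends → Omar and Sofia overlap.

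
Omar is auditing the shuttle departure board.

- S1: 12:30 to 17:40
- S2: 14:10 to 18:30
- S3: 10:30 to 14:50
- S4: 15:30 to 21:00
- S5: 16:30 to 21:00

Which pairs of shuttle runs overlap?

S1 & S2, S1 & S3, S1 & S4, S1 & S5, S2 & S3, S2 & S4, S2 & S5, S4 & S5

Check each pair: they overlap iff neither finishes before the other starts.
Sorted by start: S3, S1, S2, S4, S5.
S1 starts before S3 ends → S3 and S1 overlap.
S2 starts before S3 ends → S3 and S2 overlap.
S4 starts after S3 ends — done with S3.
S2 starts before S1 ends → S1 and S2 overlap.
S4 starts before S1 ends → S1 and S4 overlap.
S5 starts before S1 ends → S1 and S5 overlap.
S4 starts before S2 ends → S2 and S4 overlap.
S5 starts before S2 ends → S2 and S5 overlap.
S5 starts before S4 ends → S4 and S5 overlap.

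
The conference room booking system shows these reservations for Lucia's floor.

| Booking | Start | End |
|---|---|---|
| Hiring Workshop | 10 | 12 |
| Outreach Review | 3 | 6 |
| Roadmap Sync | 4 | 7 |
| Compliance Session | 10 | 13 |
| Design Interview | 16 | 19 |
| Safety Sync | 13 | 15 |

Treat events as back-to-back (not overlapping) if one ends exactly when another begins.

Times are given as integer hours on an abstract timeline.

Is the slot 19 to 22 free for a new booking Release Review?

Outreach Review: ends 6 at or before Release Review starts 19 → clear.
Roadmap Sync: ends 7 at or before Release Review starts 19 → clear.
Compliance Session: ends 13 at or before Release Review starts 19 → clear.
Hiring Workshop: ends 12 at or before Release Review starts 19 → clear.
Safety Sync: ends 15 at or before Release Review starts 19 → clear.
Design Interview: ends 19 at or before Release Review starts 19 → clear.

Yes — the slot is free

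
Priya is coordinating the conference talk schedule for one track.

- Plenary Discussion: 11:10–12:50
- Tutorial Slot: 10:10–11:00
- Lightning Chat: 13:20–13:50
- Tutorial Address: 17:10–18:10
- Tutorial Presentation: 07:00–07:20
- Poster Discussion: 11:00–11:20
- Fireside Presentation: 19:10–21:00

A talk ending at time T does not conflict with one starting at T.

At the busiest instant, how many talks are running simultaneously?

2

Walk through starts and ends in time order (an end at T is processed before a start at T):
07:00 start Tutorial Presentation → 1
07:20 end Tutorial Presentation → 0
10:10 start Tutorial Slot → 1
11:00 end Tutorial Slot → 0
11:00 start Poster Discussion → 1
11:10 start Plenary Discussion → 2
11:20 end Poster Discussion → 1
12:50 end Plenary Discussion → 0
13:20 start Lightning Chat → 1
13:50 end Lightning Chat → 0
17:10 start Tutorial Address → 1
18:10 end Tutorial Address → 0
19:10 start Fireside Presentation → 1
21:00 end Fireside Presentation → 0
Peak is 2, at 11:10 (Plenary Discussion, Poster Discussion).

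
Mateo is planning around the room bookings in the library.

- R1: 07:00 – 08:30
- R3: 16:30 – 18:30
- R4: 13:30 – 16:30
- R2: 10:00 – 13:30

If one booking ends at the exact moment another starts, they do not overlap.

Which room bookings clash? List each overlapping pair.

no overlapping pairs

Two intervals overlap when each starts before the other ends.
Sorted by start: R1, R2, R4, R3.
R2 starts after R1 ends; R1 is clear from here.
R4 starts exactly when R2 ends (back-to-back, no overlap); R2 is clear from here.
R3 starts exactly when R4 ends (back-to-back, no overlap).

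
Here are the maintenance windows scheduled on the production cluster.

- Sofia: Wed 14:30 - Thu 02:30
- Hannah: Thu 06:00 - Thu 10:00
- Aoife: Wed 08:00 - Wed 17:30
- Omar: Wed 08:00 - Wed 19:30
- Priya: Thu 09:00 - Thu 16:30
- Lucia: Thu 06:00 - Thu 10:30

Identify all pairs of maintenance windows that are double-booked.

Aoife & Omar, Aoife & Sofia, Hannah & Lucia, Hannah & Priya, Lucia & Priya, Omar & Sofia

Sorted by start: Omar, Aoife, Sofia, Hannah, Lucia, Priya.
Aoife starts before Omar ends → Omar and Aoife overlap.
Sofia starts before Omar ends → Omar and Sofia overlap.
Hannah starts after Omar ends; Omar is clear from here.
Sofia starts before Aoife ends → Aoife and Sofia overlap.
Hannah starts after Aoife ends; Aoife is clear from here.
Hannah starts after Sofia ends; Sofia is clear from here.
Lucia starts before Hannah ends → Hannah and Lucia overlap.
Priya starts before Hannah ends → Hannah and Priya overlap.
Priya starts before Lucia ends → Lucia and Priya overlap.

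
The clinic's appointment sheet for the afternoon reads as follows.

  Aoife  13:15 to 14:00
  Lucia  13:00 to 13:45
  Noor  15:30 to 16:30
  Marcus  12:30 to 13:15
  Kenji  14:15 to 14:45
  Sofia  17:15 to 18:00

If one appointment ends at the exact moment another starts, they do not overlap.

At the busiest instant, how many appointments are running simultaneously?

Walk through starts and ends in time order (an end at T is processed before a start at T):
12:30 start Marcus → 1
13:00 start Lucia → 2
13:15 end Marcus → 1
13:15 start Aoife → 2
13:45 end Lucia → 1
14:00 end Aoife → 0
14:15 start Kenji → 1
14:45 end Kenji → 0
15:30 start Noor → 1
16:30 end Noor → 0
17:15 start Sofia → 1
18:00 end Sofia → 0
Peak is 2, at 13:00 (Lucia, Marcus).

2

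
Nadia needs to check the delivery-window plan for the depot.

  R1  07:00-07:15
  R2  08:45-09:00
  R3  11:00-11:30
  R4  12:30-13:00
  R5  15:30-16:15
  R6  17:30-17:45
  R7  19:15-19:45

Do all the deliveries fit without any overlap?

Yes

Check each pair: they overlap iff neither finishes before the other starts.
Sorted by start: R1, R2, R3, R4, R5, R6, R7.
R2 starts after R1 ends, so nothing later overlaps R1 either.
R3 starts after R2 ends, so nothing later overlaps R2 either.
R4 starts after R3 ends, so nothing later overlaps R3 either.
R5 starts after R4 ends, so nothing later overlaps R4 either.
R6 starts after R5 ends, so nothing later overlaps R5 either.
R7 starts after R6 ends.
Every pair is clear; the schedule has no overlaps.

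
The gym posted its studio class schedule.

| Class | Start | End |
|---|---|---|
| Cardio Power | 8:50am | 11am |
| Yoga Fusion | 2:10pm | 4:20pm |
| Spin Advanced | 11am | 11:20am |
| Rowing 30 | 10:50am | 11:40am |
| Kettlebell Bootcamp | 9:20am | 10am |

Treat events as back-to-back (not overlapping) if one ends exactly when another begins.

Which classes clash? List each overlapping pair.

Sorted by start: Cardio Power, Kettlebell Bootcamp, Rowing 30, Spin Advanced, Yoga Fusion.
Kettlebell Bootcamp starts before Cardio Power ends → Cardio Power and Kettlebell Bootcamp overlap.
Rowing 30 starts before Cardio Power ends → Cardio Power and Rowing 30 overlap.
Spin Advanced starts exactly when Cardio Power ends (back-to-back, no overlap); Cardio Power is clear from here.
Rowing 30 starts after Kettlebell Bootcamp ends; Kettlebell Bootcamp is clear from here.
Spin Advanced starts before Rowing 30 ends → Rowing 30 and Spin Advanced overlap.
Yoga Fusion starts after Rowing 30 ends.
Yoga Fusion starts after Spin Advanced ends.

Cardio Power & Kettlebell Bootcamp, Cardio Power & Rowing 30, Rowing 30 & Spin Advanced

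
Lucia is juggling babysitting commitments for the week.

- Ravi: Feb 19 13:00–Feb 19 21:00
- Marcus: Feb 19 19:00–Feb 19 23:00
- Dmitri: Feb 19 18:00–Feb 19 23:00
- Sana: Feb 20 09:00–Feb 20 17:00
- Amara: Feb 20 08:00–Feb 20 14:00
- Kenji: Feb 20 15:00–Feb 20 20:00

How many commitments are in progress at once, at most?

Sort all start/end points and keep a running count:
Feb 19 13:00 start Ravi → 1
Feb 19 18:00 start Dmitri → 2
Feb 19 19:00 start Marcus → 3
Feb 19 21:00 end Ravi → 2
Feb 19 23:00 end Dmitri → 1
Feb 19 23:00 end Marcus → 0
Feb 20 08:00 start Amara → 1
Feb 20 09:00 start Sana → 2
Feb 20 14:00 end Amara → 1
Feb 20 15:00 start Kenji → 2
Feb 20 17:00 end Sana → 1
Feb 20 20:00 end Kenji → 0
Peak is 3, at Feb 19 19:00 (Dmitri, Marcus, Ravi).

3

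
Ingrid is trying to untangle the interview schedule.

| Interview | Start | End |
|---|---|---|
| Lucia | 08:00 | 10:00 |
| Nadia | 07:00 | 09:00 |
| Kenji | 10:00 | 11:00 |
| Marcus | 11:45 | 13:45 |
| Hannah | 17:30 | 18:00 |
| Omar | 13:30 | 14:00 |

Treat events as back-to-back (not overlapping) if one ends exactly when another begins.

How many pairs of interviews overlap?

2

Sorted by start: Nadia, Lucia, Kenji, Marcus, Omar, Hannah.
Lucia starts before Nadia ends → Nadia and Lucia overlap.
Kenji starts after Nadia ends; Nadia is clear from here.
Kenji starts exactly when Lucia ends (back-to-back, no overlap); Lucia is clear from here.
Marcus starts after Kenji ends; Kenji is clear from here.
Omar starts before Marcus ends → Marcus and Omar overlap.
Hannah starts after Marcus ends.
Hannah starts after Omar ends.
Overlapping pairs: Lucia & Nadia, Marcus & Omar — 2 in total.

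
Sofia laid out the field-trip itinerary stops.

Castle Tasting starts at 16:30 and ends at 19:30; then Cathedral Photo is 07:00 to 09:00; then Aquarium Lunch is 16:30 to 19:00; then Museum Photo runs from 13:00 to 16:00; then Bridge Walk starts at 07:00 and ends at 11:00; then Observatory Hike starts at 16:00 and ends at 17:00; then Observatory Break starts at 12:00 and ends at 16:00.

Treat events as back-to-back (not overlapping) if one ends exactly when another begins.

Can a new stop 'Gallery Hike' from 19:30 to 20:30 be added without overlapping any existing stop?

Yes — the slot is free

Cathedral Photo: ends 09:00 at or before Gallery Hike starts 19:30 → clear.
Bridge Walk: ends 11:00 at or before Gallery Hike starts 19:30 → clear.
Observatory Break: ends 16:00 at or before Gallery Hike starts 19:30 → clear.
Museum Photo: ends 16:00 at or before Gallery Hike starts 19:30 → clear.
Observatory Hike: ends 17:00 at or before Gallery Hike starts 19:30 → clear.
Aquarium Lunch: ends 19:00 at or before Gallery Hike starts 19:30 → clear.
Castle Tasting: ends 19:30 at or before Gallery Hike starts 19:30 → clear.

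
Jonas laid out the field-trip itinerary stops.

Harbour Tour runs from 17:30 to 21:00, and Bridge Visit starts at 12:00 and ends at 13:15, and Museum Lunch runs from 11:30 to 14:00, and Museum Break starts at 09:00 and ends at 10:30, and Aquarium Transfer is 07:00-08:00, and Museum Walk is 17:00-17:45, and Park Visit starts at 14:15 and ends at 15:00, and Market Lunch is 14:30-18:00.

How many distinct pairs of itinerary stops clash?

Sorted by start: Aquarium Transfer, Museum Break, Museum Lunch, Bridge Visit, Park Visit, Market Lunch, Museum Walk, Harbour Tour.
Museum Break starts after Aquarium Transfer ends — done with Aquarium Transfer.
Museum Lunch starts after Museum Break ends — done with Museum Break.
Bridge Visit starts before Museum Lunch ends → Museum Lunch and Bridge Visit overlap.
Park Visit starts after Museum Lunch ends — done with Museum Lunch.
Park Visit starts after Bridge Visit ends — done with Bridge Visit.
Market Lunch starts before Park Visit ends → Park Visit and Market Lunch overlap.
Museum Walk starts after Park Visit ends — done with Park Visit.
Museum Walk starts before Market Lunch ends → Market Lunch and Museum Walk overlap.
Harbour Tour starts before Market Lunch ends → Market Lunch and Harbour Tour overlap.
Harbour Tour starts before Museum Walk ends → Museum Walk and Harbour Tour overlap.
Overlapping pairs: Bridge Visit & Museum Lunch, Harbour Tour & Market Lunch, Harbour Tour & Museum Walk, Market Lunch & Museum Walk, Market Lunch & Park Visit — 5 in total.

5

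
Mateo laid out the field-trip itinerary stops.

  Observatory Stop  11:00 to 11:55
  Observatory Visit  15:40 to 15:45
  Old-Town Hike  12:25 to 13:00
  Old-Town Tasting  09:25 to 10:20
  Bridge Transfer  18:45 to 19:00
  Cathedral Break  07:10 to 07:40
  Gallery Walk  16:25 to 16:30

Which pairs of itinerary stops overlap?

Sorted by start: Cathedral Break, Old-Town Tasting, Observatory Stop, Old-Town Hike, Observatory Visit, Gallery Walk, Bridge Transfer.
Old-Town Tasting starts after Cathedral Break ends — done with Cathedral Break.
Observatory Stop starts after Old-Town Tasting ends — done with Old-Town Tasting.
Old-Town Hike starts after Observatory Stop ends — done with Observatory Stop.
Observatory Visit starts after Old-Town Hike ends — done with Old-Town Hike.
Gallery Walk starts after Observatory Visit ends — done with Observatory Visit.
Bridge Transfer starts after Gallery Walk ends.

no overlapping pairs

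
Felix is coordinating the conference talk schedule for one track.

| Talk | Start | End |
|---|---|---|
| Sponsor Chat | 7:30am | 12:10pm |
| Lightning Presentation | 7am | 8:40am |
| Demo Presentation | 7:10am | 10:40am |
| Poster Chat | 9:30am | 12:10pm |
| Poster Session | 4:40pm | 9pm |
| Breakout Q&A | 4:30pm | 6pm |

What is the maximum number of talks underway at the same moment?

3

Sweep the timeline, counting +1 at each start and −1 at each end (ends before starts at a tie):
7am start Lightning Presentation → 1
7:10am start Demo Presentation → 2
7:30am start Sponsor Chat → 3
8:40am end Lightning Presentation → 2
9:30am start Poster Chat → 3
10:40am end Demo Presentation → 2
12:10pm end Poster Chat → 1
12:10pm end Sponsor Chat → 0
4:30pm start Breakout Q&A → 1
4:40pm start Poster Session → 2
6pm end Breakout Q&A → 1
9pm end Poster Session → 0
Peak is 3, at 7:30am (Demo Presentation, Lightning Presentation, Sponsor Chat).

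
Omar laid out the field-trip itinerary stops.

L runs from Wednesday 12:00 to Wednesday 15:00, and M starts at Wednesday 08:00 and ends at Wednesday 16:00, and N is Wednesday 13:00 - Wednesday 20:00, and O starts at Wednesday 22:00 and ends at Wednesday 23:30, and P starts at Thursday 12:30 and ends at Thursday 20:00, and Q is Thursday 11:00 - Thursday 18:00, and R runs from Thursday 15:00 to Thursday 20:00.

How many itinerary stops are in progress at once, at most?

3

Sweep the timeline, counting +1 at each start and −1 at each end (ends before starts at a tie):
Wednesday 08:00 start M → 1
Wednesday 12:00 start L → 2
Wednesday 13:00 start N → 3
Wednesday 15:00 end L → 2
Wednesday 16:00 end M → 1
Wednesday 20:00 end N → 0
Wednesday 22:00 start O → 1
Wednesday 23:30 end O → 0
Thursday 11:00 start Q → 1
Thursday 12:30 start P → 2
Thursday 15:00 start R → 3
Thursday 18:00 end Q → 2
Thursday 20:00 end P → 1
Thursday 20:00 end R → 0
Peak is 3, at Wednesday 13:00 (L, M, N).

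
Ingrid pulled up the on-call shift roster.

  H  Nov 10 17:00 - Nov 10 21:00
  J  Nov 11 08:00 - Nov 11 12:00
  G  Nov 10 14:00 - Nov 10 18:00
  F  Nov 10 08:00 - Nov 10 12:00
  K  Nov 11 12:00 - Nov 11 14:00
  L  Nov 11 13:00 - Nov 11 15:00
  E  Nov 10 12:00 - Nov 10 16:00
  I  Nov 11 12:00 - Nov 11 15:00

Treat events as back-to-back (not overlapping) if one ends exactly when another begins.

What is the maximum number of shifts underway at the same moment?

3

Walk through starts and ends in time order (an end at T is processed before a start at T):
Nov 10 08:00 start F → 1
Nov 10 12:00 end F → 0
Nov 10 12:00 start E → 1
Nov 10 14:00 start G → 2
Nov 10 16:00 end E → 1
Nov 10 17:00 start H → 2
Nov 10 18:00 end G → 1
Nov 10 21:00 end H → 0
Nov 11 08:00 start J → 1
Nov 11 12:00 end J → 0
Nov 11 12:00 start I → 1
Nov 11 12:00 start K → 2
Nov 11 13:00 start L → 3
Nov 11 14:00 end K → 2
Nov 11 15:00 end I → 1
Nov 11 15:00 end L → 0
Peak is 3, at Nov 11 13:00 (I, K, L).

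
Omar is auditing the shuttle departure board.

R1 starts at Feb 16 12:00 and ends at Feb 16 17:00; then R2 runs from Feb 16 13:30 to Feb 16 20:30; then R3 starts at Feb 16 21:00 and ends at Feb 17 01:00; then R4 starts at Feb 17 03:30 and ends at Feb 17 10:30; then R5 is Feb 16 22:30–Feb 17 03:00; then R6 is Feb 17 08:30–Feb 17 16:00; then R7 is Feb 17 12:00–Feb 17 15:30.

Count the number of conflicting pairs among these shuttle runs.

Two intervals overlap when each starts before the other ends.
Sorted by start: R1, R2, R3, R5, R4, R6, R7.
R2 starts before R1 ends → R1 and R2 overlap.
R3 starts after R1 ends; R1 is clear from here.
R3 starts after R2 ends; R2 is clear from here.
R5 starts before R3 ends → R3 and R5 overlap.
R4 starts after R3 ends; R3 is clear from here.
R4 starts after R5 ends; R5 is clear from here.
R6 starts before R4 ends → R4 and R6 overlap.
R7 starts after R4 ends.
R7 starts before R6 ends → R6 and R7 overlap.
Overlapping pairs: R1 & R2, R3 & R5, R4 & R6, R6 & R7 — 4 in total.

4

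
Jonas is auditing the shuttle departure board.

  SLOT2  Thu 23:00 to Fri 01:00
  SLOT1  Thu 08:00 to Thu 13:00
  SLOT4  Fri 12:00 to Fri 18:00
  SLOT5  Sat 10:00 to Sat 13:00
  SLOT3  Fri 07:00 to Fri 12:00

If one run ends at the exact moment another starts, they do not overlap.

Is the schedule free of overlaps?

Yes

Sorted by start: SLOT1, SLOT2, SLOT3, SLOT4, SLOT5.
SLOT2 starts after SLOT1 ends, so nothing later overlaps SLOT1 either.
SLOT3 starts after SLOT2 ends, so nothing later overlaps SLOT2 either.
SLOT4 starts exactly when SLOT3 ends (back-to-back, no overlap), so nothing later overlaps SLOT3 either.
SLOT5 starts after SLOT4 ends.
Every pair is clear; the schedule has no overlaps.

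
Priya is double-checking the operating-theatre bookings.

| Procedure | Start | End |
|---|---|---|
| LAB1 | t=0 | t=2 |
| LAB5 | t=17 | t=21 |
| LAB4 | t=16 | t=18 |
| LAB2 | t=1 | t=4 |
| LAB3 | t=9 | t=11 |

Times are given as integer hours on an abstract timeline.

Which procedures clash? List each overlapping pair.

LAB1 & LAB2, LAB4 & LAB5

Two intervals overlap when each starts before the other ends.
Sorted by start: LAB1, LAB2, LAB3, LAB4, LAB5.
LAB2 starts before LAB1 ends → LAB1 and LAB2 overlap.
LAB3 starts after LAB1 ends, so LAB1 has no further overlaps.
LAB3 starts after LAB2 ends, so LAB2 has no further overlaps.
LAB4 starts after LAB3 ends, so LAB3 has no further overlaps.
LAB5 starts before LAB4 ends → LAB4 and LAB5 overlap.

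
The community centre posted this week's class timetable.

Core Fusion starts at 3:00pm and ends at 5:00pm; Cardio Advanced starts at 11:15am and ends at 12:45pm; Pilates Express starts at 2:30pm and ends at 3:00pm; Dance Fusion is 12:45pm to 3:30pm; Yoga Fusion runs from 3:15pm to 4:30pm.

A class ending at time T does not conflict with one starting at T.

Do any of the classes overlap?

Two intervals overlap when each starts before the other ends.
Sorted by start: Cardio Advanced, Dance Fusion, Pilates Express, Core Fusion, Yoga Fusion.
Dance Fusion starts exactly when Cardio Advanced ends (back-to-back, no overlap); Cardio Advanced is clear from here.
Pilates Express starts before Dance Fusion ends → Dance Fusion and Pilates Express overlap.
That's a conflict, so the schedule is not conflict-free.

Yes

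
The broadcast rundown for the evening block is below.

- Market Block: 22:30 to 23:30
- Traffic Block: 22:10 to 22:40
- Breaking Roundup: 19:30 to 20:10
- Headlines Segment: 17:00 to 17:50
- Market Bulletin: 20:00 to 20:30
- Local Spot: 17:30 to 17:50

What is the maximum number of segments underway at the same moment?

2

Sort all start/end points and keep a running count:
17:00 start Headlines Segment → 1
17:30 start Local Spot → 2
17:50 end Headlines Segment → 1
17:50 end Local Spot → 0
19:30 start Breaking Roundup → 1
20:00 start Market Bulletin → 2
20:10 end Breaking Roundup → 1
20:30 end Market Bulletin → 0
22:10 start Traffic Block → 1
22:30 start Market Block → 2
22:40 end Traffic Block → 1
23:30 end Market Block → 0
Peak is 2, at 17:30 (Headlines Segment, Local Spot).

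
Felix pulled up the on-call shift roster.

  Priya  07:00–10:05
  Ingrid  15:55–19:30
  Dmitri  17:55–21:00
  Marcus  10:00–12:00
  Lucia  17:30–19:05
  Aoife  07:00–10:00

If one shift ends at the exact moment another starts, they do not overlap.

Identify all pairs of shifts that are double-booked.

Two intervals overlap when each starts before the other ends.
Sorted by start: Aoife, Priya, Marcus, Ingrid, Lucia, Dmitri.
Priya starts before Aoife ends → Aoife and Priya overlap.
Marcus starts exactly when Aoife ends (back-to-back, no overlap) — done with Aoife.
Marcus starts before Priya ends → Priya and Marcus overlap.
Ingrid starts after Priya ends — done with Priya.
Ingrid starts after Marcus ends — done with Marcus.
Lucia starts before Ingrid ends → Ingrid and Lucia overlap.
Dmitri starts before Ingrid ends → Ingrid and Dmitri overlap.
Dmitri starts before Lucia ends → Lucia and Dmitri overlap.

Aoife & Priya, Dmitri & Ingrid, Dmitri & Lucia, Ingrid & Lucia, Marcus & Priya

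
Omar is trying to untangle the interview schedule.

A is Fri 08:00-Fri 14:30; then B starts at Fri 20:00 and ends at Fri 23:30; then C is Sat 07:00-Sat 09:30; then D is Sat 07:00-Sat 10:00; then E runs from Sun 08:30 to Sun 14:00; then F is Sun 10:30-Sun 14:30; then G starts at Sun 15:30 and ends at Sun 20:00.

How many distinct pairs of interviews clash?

Two intervals overlap when each starts before the other ends.
Sorted by start: A, B, C, D, E, F, G.
B starts after A ends; A is clear from here.
C starts after B ends; B is clear from here.
D starts before C ends → C and D overlap.
E starts after C ends; C is clear from here.
E starts after D ends; D is clear from here.
F starts before E ends → E and F overlap.
G starts after E ends.
G starts after F ends.
Overlapping pairs: C & D, E & F — 2 in total.

2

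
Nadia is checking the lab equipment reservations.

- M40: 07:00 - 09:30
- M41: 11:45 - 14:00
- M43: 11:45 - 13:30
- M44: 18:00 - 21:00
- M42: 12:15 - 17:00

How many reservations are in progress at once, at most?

Sort all start/end points and keep a running count:
07:00 start M40 → 1
09:30 end M40 → 0
11:45 start M41 → 1
11:45 start M43 → 2
12:15 start M42 → 3
13:30 end M43 → 2
14:00 end M41 → 1
17:00 end M42 → 0
18:00 start M44 → 1
21:00 end M44 → 0
Peak is 3, at 12:15 (M41, M42, M43).

3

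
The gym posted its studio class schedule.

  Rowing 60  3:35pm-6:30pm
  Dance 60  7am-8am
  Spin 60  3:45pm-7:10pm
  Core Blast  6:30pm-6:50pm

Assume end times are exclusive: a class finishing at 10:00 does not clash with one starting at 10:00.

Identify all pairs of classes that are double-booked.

Core Blast & Spin 60, Rowing 60 & Spin 60

Two intervals overlap when each starts before the other ends.
Sorted by start: Dance 60, Rowing 60, Spin 60, Core Blast.
Rowing 60 starts after Dance 60 ends; Dance 60 is clear from here.
Spin 60 starts before Rowing 60 ends → Rowing 60 and Spin 60 overlap.
Core Blast starts exactly when Rowing 60 ends (back-to-back, no overlap).
Core Blast starts before Spin 60 ends → Spin 60 and Core Blast overlap.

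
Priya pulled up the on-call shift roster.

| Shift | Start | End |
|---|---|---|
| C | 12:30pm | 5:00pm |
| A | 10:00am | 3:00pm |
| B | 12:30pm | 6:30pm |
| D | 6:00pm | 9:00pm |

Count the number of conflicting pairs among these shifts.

Two intervals overlap when each starts before the other ends.
Sorted by start: A, B, C, D.
B starts before A ends → A and B overlap.
C starts before A ends → A and C overlap.
D starts after A ends.
C starts before B ends → B and C overlap.
D starts before B ends → B and D overlap.
D starts after C ends.
Overlapping pairs: A & B, A & C, B & C, B & D — 4 in total.

4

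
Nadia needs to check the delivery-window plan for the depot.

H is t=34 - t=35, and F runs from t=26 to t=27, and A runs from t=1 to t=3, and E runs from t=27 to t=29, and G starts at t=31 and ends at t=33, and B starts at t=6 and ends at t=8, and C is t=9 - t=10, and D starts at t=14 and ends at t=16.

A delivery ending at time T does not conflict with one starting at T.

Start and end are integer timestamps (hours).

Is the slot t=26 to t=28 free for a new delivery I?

A: ends t=3 at or before I starts t=26 → clear.
B: ends t=8 at or before I starts t=26 → clear.
C: ends t=10 at or before I starts t=26 → clear.
D: ends t=16 at or before I starts t=26 → clear.
F: starts t=26 before I ends t=28, and ends t=27 after I starts t=26 → overlap.
E: starts t=27 before I ends t=28, and ends t=29 after I starts t=26 → overlap.
G: starts t=31 at or after I ends t=28 → clear.
H: starts t=34 at or after I ends t=28 → clear.
I overlaps E, F.

No — it overlaps E, F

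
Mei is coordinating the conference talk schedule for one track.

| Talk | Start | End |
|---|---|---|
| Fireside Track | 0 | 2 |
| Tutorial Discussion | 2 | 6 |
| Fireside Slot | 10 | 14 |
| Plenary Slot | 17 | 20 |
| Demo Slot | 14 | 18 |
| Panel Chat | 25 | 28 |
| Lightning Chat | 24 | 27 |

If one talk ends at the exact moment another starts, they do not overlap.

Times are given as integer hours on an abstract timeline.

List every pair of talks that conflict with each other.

Demo Slot & Plenary Slot, Lightning Chat & Panel Chat

Check each pair: they overlap iff neither finishes before the other starts.
Sorted by start: Fireside Track, Tutorial Discussion, Fireside Slot, Demo Slot, Plenary Slot, Lightning Chat, Panel Chat.
Tutorial Discussion starts exactly when Fireside Track ends (back-to-back, no overlap), so nothing later overlaps Fireside Track either.
Fireside Slot starts after Tutorial Discussion ends, so nothing later overlaps Tutorial Discussion either.
Demo Slot starts exactly when Fireside Slot ends (back-to-back, no overlap), so nothing later overlaps Fireside Slot either.
Plenary Slot starts before Demo Slot ends → Demo Slot and Plenary Slot overlap.
Lightning Chat starts after Demo Slot ends, so nothing later overlaps Demo Slot either.
Lightning Chat starts after Plenary Slot ends, so nothing later overlaps Plenary Slot either.
Panel Chat starts before Lightning Chat ends → Lightning Chat and Panel Chat overlap.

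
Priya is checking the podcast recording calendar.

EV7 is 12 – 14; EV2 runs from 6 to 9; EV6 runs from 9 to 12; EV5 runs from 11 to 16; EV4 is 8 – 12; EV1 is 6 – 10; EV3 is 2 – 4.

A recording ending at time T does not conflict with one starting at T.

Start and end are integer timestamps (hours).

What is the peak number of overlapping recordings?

Sweep the timeline, counting +1 at each start and −1 at each end (ends before starts at a tie):
2 start EV3 → 1
4 end EV3 → 0
6 start EV1 → 1
6 start EV2 → 2
8 start EV4 → 3
9 end EV2 → 2
9 start EV6 → 3
10 end EV1 → 2
11 start EV5 → 3
12 end EV4 → 2
12 end EV6 → 1
12 start EV7 → 2
14 end EV7 → 1
16 end EV5 → 0
Peak is 3, at 8 (EV1, EV2, EV4).

3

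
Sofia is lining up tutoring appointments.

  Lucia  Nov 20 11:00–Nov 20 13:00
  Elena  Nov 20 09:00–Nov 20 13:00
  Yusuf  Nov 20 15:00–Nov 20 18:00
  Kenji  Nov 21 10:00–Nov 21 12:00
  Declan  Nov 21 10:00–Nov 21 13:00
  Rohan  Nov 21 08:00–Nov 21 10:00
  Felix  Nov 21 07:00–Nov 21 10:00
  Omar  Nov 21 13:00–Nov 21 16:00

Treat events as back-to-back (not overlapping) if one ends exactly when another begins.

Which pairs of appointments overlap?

Sorted by start: Elena, Lucia, Yusuf, Felix, Rohan, Kenji, Declan, Omar.
Lucia starts before Elena ends → Elena and Lucia overlap.
Yusuf starts after Elena ends, so Elena has no further overlaps.
Yusuf starts after Lucia ends, so Lucia has no further overlaps.
Felix starts after Yusuf ends, so Yusuf has no further overlaps.
Rohan starts before Felix ends → Felix and Rohan overlap.
Kenji starts exactly when Felix ends (back-to-back, no overlap), so Felix has no further overlaps.
Kenji starts exactly when Rohan ends (back-to-back, no overlap), so Rohan has no further overlaps.
Declan starts before Kenji ends → Kenji and Declan overlap.
Omar starts after Kenji ends.
Omar starts exactly when Declan ends (back-to-back, no overlap).

Declan & Kenji, Elena & Lucia, Felix & Rohan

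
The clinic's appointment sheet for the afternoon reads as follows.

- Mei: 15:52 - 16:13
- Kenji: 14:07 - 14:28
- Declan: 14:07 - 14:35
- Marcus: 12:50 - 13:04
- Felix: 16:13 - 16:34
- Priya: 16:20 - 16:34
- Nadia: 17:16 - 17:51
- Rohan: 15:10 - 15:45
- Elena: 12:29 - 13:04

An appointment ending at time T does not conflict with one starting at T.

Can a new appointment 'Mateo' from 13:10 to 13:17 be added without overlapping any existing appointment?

Elena: ends 13:04 at or before Mateo starts 13:10 → clear.
Marcus: ends 13:04 at or before Mateo starts 13:10 → clear.
Kenji: starts 14:07 at or after Mateo ends 13:17 → clear.
Declan: starts 14:07 at or after Mateo ends 13:17 → clear.
Rohan: starts 15:10 at or after Mateo ends 13:17 → clear.
Mei: starts 15:52 at or after Mateo ends 13:17 → clear.
Felix: starts 16:13 at or after Mateo ends 13:17 → clear.
Priya: starts 16:20 at or after Mateo ends 13:17 → clear.
Nadia: starts 17:16 at or after Mateo ends 13:17 → clear.

Yes — the slot is free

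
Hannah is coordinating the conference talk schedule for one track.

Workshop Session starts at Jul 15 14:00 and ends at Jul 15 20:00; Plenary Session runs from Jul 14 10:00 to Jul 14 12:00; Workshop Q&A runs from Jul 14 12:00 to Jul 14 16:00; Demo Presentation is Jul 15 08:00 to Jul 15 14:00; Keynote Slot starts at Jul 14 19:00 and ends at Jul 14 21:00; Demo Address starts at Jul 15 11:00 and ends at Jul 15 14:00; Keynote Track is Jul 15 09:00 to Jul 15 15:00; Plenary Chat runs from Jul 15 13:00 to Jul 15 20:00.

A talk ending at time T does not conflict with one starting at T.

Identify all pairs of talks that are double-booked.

Sorted by start: Plenary Session, Workshop Q&A, Keynote Slot, Demo Presentation, Keynote Track, Demo Address, Plenary Chat, Workshop Session.
Workshop Q&A starts exactly when Plenary Session ends (back-to-back, no overlap); Plenary Session is clear from here.
Keynote Slot starts after Workshop Q&A ends; Workshop Q&A is clear from here.
Demo Presentation starts after Keynote Slot ends; Keynote Slot is clear from here.
Keynote Track starts before Demo Presentation ends → Demo Presentation and Keynote Track overlap.
Demo Address starts before Demo Presentation ends → Demo Presentation and Demo Address overlap.
Plenary Chat starts before Demo Presentation ends → Demo Presentation and Plenary Chat overlap.
Workshop Session starts exactly when Demo Presentation ends (back-to-back, no overlap).
Demo Address starts before Keynote Track ends → Keynote Track and Demo Address overlap.
Plenary Chat starts before Keynote Track ends → Keynote Track and Plenary Chat overlap.
Workshop Session starts before Keynote Track ends → Keynote Track and Workshop Session overlap.
Plenary Chat starts before Demo Address ends → Demo Address and Plenary Chat overlap.
Workshop Session starts exactly when Demo Address ends (back-to-back, no overlap).
Workshop Session starts before Plenary Chat ends → Plenary Chat and Workshop Session overlap.

Demo Address & Demo Presentation, Demo Address & Keynote Track, Demo Address & Plenary Chat, Demo Presentation & Keynote Track, Demo Presentation & Plenary Chat, Keynote Track & Plenary Chat, Keynote Track & Workshop Session, Plenary Chat & Workshop Session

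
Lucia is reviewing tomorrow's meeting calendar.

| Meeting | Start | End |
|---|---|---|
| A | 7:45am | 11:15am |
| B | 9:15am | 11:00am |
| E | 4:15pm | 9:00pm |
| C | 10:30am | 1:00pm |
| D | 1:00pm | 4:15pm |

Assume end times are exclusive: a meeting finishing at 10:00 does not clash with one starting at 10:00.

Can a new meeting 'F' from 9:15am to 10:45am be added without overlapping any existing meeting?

A: starts 7:45am before F ends 10:45am, and ends 11:15am after F starts 9:15am → overlap.
B: starts 9:15am before F ends 10:45am, and ends 11:00am after F starts 9:15am → overlap.
C: starts 10:30am before F ends 10:45am, and ends 1:00pm after F starts 9:15am → overlap.
D: starts 1:00pm at or after F ends 10:45am → clear.
E: starts 4:15pm at or after F ends 10:45am → clear.
F overlaps A, B, C.

No — it overlaps A, B, C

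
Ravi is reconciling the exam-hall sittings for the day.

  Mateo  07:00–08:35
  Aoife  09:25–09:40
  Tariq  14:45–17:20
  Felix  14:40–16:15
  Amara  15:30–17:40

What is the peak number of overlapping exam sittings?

Sweep the timeline, counting +1 at each start and −1 at each end (ends before starts at a tie):
07:00 start Mateo → 1
08:35 end Mateo → 0
09:25 start Aoife → 1
09:40 end Aoife → 0
14:40 start Felix → 1
14:45 start Tariq → 2
15:30 start Amara → 3
16:15 end Felix → 2
17:20 end Tariq → 1
17:40 end Amara → 0
Peak is 3, at 15:30 (Amara, Felix, Tariq).

3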